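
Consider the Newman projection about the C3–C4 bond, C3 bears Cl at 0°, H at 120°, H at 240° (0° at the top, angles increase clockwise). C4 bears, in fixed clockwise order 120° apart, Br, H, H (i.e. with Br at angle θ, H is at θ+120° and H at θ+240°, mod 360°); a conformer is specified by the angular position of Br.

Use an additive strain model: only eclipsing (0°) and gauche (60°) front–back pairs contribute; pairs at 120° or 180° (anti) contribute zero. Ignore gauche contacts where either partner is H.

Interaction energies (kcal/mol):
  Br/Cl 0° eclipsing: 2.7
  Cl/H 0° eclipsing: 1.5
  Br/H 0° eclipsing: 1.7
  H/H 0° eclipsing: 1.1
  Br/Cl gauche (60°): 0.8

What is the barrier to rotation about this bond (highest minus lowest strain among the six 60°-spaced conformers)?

4.9 kcal/mol

Br at 0° is eclipsed. Cl at 0° is eclipsed with Br at 0° (2.7); H at 120° is eclipsed with H at 120° (1.1); H at 240° is eclipsed with H at 240° (1.1). Total 4.9 kcal/mol.
Br at 60° is staggered. Cl at 0° is gauche with Br at 60° (0.8). Total 0.8 kcal/mol.
Br at 120° is eclipsed. Cl at 0° is eclipsed with H at 0° (1.5); H at 120° is eclipsed with Br at 120° (1.7); H at 240° is eclipsed with H at 240° (1.1). Total 4.3 kcal/mol.
Br at 180° (staggered): no non-H gauche contacts → 0.0 kcal/mol.
Br at 240° is eclipsed. Cl at 0° is eclipsed with H at 0° (1.5); H at 120° is eclipsed with H at 120° (1.1); H at 240° is eclipsed with Br at 240° (1.7). Total 4.3 kcal/mol.
Br at 300° is staggered. Cl at 0° is gauche with Br at 300° (0.8). Total 0.8 kcal/mol.
Max at 0° (4.9 kcal/mol), min at 180° (0.0 kcal/mol); barrier = 4.9 kcal/mol.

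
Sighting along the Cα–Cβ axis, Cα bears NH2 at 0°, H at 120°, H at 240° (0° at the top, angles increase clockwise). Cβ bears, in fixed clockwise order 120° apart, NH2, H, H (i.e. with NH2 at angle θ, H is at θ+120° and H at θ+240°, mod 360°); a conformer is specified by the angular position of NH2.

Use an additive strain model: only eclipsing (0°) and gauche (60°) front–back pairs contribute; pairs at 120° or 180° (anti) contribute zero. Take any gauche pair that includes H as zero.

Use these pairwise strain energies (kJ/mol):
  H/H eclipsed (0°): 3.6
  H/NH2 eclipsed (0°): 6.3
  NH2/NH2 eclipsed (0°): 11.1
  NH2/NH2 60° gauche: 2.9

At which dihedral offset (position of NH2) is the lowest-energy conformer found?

NH2 at 0° (eclipsed): NH2–NH2 eclipsed, H–H eclipsed, H–H eclipsed; 11.1 + 3.6 + 3.6 = 18.3 kJ/mol.
NH2 at 60° (staggered): NH2–NH2 gauche; 2.9 = 2.9 kJ/mol.
NH2 at 120° (eclipsed): NH2–H eclipsed, H–NH2 eclipsed, H–H eclipsed; 6.3 + 6.3 + 3.6 = 16.2 kJ/mol.
NH2 at 180° (staggered): no non-H gauche contacts → 0.0 kJ/mol.
NH2 at 240° (eclipsed): NH2–H eclipsed, H–H eclipsed, H–NH2 eclipsed; 6.3 + 3.6 + 6.3 = 16.2 kJ/mol.
NH2 at 300° (staggered): NH2–NH2 gauche; 2.9 = 2.9 kJ/mol.
The minimum (0.0 kJ/mol) occurs with NH2 at 180°.

180°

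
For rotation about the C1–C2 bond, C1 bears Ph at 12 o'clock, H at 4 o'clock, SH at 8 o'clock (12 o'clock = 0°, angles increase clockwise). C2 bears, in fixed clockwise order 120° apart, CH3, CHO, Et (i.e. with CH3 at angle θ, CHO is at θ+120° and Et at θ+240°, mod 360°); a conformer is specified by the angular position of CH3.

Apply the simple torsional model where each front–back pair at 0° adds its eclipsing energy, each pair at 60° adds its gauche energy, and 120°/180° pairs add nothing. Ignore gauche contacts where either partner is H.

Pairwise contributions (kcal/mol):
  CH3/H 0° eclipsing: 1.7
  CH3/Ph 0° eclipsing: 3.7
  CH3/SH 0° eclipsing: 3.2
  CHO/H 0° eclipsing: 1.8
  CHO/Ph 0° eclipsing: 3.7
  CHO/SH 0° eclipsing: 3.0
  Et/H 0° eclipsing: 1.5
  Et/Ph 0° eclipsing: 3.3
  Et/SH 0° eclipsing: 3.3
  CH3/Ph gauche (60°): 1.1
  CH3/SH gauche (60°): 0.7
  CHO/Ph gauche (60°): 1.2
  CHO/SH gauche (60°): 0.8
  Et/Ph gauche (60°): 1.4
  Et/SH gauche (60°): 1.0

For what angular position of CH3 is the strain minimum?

CH3 at 0° (eclipsed): Ph–CH3 eclipsed, H–CHO eclipsed, SH–Et eclipsed; 3.7 + 1.8 + 3.3 = 8.8 kcal/mol.
CH3 at 60° (staggered): Ph–CH3 gauche, Ph–Et gauche, SH–CHO gauche, SH–Et gauche; 1.1 + 1.4 + 0.8 + 1.0 = 4.3 kcal/mol.
CH3 at 120° (eclipsed): Ph–Et eclipsed, H–CH3 eclipsed, SH–CHO eclipsed; 3.3 + 1.7 + 3.0 = 8.0 kcal/mol.
CH3 at 180° (staggered): Ph–CHO gauche, Ph–Et gauche, SH–CH3 gauche, SH–CHO gauche; 1.2 + 1.4 + 0.7 + 0.8 = 4.1 kcal/mol.
CH3 at 240° (eclipsed): Ph–CHO eclipsed, H–Et eclipsed, SH–CH3 eclipsed; 3.7 + 1.5 + 3.2 = 8.4 kcal/mol.
CH3 at 300° (staggered): Ph–CH3 gauche, Ph–CHO gauche, SH–CH3 gauche, SH–Et gauche; 1.1 + 1.2 + 0.7 + 1.0 = 4.0 kcal/mol.
The minimum (4.0 kcal/mol) occurs with CH3 at 300°.

300°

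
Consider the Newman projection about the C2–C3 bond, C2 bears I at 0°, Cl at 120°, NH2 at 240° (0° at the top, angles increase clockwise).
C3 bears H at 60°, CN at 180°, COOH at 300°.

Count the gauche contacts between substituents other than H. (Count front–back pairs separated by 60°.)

Non-H gauche pairs: I(0°)/COOH(300°); Cl(120°)/CN(180°); NH2(240°)/CN(180°); NH2(240°)/COOH(300°) — 4 interactions.

4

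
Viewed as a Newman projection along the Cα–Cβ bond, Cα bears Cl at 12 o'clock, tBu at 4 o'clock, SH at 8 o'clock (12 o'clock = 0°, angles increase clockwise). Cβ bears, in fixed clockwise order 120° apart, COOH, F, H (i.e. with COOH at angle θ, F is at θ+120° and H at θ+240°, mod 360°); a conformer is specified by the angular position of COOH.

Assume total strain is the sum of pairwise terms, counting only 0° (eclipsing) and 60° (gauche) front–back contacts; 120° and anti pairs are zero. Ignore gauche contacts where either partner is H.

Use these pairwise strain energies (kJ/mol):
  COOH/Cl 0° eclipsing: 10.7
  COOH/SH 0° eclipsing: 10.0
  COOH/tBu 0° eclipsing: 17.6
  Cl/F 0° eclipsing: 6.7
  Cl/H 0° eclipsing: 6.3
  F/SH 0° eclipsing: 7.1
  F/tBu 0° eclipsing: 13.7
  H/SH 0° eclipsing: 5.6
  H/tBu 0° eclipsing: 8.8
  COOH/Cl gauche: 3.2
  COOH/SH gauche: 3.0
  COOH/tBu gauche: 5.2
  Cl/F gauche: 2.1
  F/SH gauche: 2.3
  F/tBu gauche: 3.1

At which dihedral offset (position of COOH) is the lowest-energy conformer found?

300°

COOH at 0° (eclipsed): Cl(0°)/COOH(0°) eclipsed 10.7; tBu(120°)/F(120°) eclipsed 13.7; SH(240°)/H(240°) eclipsed 5.6 → 30.0 kJ/mol.
COOH at 60° (staggered): Cl(0°)/COOH(60°) gauche 3.2; tBu(120°)/COOH(60°) gauche 5.2; tBu(120°)/F(180°) gauche 3.1; SH(240°)/F(180°) gauche 2.3 → 13.8 kJ/mol.
COOH at 120° (eclipsed): Cl(0°)/H(0°) eclipsed 6.3; tBu(120°)/COOH(120°) eclipsed 17.6; SH(240°)/F(240°) eclipsed 7.1 → 31.0 kJ/mol.
COOH at 180° (staggered): Cl(0°)/F(300°) gauche 2.1; tBu(120°)/COOH(180°) gauche 5.2; SH(240°)/COOH(180°) gauche 3.0; SH(240°)/F(300°) gauche 2.3 → 12.6 kJ/mol.
COOH at 240° (eclipsed): Cl(0°)/F(0°) eclipsed 6.7; tBu(120°)/H(120°) eclipsed 8.8; SH(240°)/COOH(240°) eclipsed 10.0 → 25.5 kJ/mol.
COOH at 300° (staggered): Cl(0°)/COOH(300°) gauche 3.2; Cl(0°)/F(60°) gauche 2.1; tBu(120°)/F(60°) gauche 3.1; SH(240°)/COOH(300°) gauche 3.0 → 11.4 kJ/mol.
The minimum (11.4 kJ/mol) occurs with COOH at 300°.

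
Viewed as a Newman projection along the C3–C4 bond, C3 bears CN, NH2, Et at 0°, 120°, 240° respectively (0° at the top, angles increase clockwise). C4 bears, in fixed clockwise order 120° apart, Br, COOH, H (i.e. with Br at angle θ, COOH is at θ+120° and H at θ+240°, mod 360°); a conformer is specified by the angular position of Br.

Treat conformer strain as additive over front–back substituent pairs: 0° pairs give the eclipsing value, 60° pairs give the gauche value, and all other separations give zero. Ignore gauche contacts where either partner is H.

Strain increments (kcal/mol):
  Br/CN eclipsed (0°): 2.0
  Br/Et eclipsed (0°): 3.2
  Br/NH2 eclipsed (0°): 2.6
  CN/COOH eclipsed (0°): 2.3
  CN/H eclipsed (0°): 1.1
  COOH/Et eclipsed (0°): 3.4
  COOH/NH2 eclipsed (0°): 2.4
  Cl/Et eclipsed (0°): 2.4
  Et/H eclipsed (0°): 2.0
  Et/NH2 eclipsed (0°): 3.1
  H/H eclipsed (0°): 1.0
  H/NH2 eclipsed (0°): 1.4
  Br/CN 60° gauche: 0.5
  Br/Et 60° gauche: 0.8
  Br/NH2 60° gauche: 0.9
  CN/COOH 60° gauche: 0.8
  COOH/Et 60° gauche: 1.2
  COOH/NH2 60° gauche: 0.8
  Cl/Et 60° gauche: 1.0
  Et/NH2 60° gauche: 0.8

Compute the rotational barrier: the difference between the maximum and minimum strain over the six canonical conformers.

Br at 0° (eclipsed): CN–Br eclipsed, NH2–COOH eclipsed, Et–H eclipsed; 2.0 + 2.4 + 2.0 = 6.4 kcal/mol.
Br at 60° (staggered): CN–Br gauche, NH2–Br gauche, NH2–COOH gauche, Et–COOH gauche; 0.5 + 0.9 + 0.8 + 1.2 = 3.4 kcal/mol.
Br at 120° (eclipsed): CN–H eclipsed, NH2–Br eclipsed, Et–COOH eclipsed; 1.1 + 2.6 + 3.4 = 7.1 kcal/mol.
Br at 180° (staggered): CN–COOH gauche, NH2–Br gauche, Et–Br gauche, Et–COOH gauche; 0.8 + 0.9 + 0.8 + 1.2 = 3.7 kcal/mol.
Br at 240° (eclipsed): CN–COOH eclipsed, NH2–H eclipsed, Et–Br eclipsed; 2.3 + 1.4 + 3.2 = 6.9 kcal/mol.
Br at 300° (staggered): CN–Br gauche, CN–COOH gauche, NH2–COOH gauche, Et–Br gauche; 0.5 + 0.8 + 0.8 + 0.8 = 2.9 kcal/mol.
Max at 120° (7.1 kcal/mol), min at 300° (2.9 kcal/mol); barrier = 4.2 kcal/mol.

4.2 kcal/mol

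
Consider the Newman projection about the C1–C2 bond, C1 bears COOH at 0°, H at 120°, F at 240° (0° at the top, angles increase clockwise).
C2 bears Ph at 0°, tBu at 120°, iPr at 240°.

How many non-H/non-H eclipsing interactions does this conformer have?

Non-H eclipsing pairs: COOH(0°)/Ph(0°); F(240°)/iPr(240°) — 2 interactions.

2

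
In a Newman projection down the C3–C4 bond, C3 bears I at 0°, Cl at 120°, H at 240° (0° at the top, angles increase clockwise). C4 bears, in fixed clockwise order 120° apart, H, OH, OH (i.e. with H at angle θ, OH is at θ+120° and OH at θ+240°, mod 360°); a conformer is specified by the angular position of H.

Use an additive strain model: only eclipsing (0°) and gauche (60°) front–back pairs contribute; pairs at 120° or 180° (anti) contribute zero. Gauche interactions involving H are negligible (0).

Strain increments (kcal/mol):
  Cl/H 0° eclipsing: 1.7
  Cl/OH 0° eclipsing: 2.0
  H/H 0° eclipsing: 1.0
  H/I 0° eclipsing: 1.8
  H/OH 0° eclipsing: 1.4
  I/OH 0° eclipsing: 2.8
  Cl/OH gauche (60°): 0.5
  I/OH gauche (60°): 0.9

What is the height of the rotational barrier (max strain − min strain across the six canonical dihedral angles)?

4.5 kcal/mol

H at 0° is eclipsed. I at 0° is eclipsed with H at 0° (1.8); Cl at 120° is eclipsed with OH at 120° (2.0); H at 240° is eclipsed with OH at 240° (1.4). Total 5.2 kcal/mol.
H at 60° is staggered. I at 0° is gauche with OH at 300° (0.9); Cl at 120° is gauche with OH at 180° (0.5). Total 1.4 kcal/mol.
H at 120° is eclipsed. I at 0° is eclipsed with OH at 0° (2.8); Cl at 120° is eclipsed with H at 120° (1.7); H at 240° is eclipsed with OH at 240° (1.4). Total 5.9 kcal/mol.
H at 180° is staggered. I at 0° is gauche with OH at 300° (0.9); I at 0° is gauche with OH at 60° (0.9); Cl at 120° is gauche with OH at 60° (0.5). Total 2.3 kcal/mol.
H at 240° is eclipsed. I at 0° is eclipsed with OH at 0° (2.8); Cl at 120° is eclipsed with OH at 120° (2.0); H at 240° is eclipsed with H at 240° (1.0). Total 5.8 kcal/mol.
H at 300° is staggered. I at 0° is gauche with OH at 60° (0.9); Cl at 120° is gauche with OH at 60° (0.5); Cl at 120° is gauche with OH at 180° (0.5). Total 1.9 kcal/mol.
Max at 120° (5.9 kcal/mol), min at 60° (1.4 kcal/mol); barrier = 4.5 kcal/mol.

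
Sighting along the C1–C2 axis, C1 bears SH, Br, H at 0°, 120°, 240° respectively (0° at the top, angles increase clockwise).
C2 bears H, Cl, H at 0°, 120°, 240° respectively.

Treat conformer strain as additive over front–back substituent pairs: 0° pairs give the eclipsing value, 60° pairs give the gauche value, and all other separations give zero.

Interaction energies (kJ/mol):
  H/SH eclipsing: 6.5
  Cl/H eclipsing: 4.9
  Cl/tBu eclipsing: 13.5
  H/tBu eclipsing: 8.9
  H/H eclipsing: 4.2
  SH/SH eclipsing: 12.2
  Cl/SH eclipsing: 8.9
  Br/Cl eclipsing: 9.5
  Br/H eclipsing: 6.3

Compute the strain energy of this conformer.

This conformer (eclipsed): SH(0°)/H(0°) eclipsed 6.5; Br(120°)/Cl(120°) eclipsed 9.5; H(240°)/H(240°) eclipsed 4.2 → 20.2 kJ/mol.

20.2 kJ/mol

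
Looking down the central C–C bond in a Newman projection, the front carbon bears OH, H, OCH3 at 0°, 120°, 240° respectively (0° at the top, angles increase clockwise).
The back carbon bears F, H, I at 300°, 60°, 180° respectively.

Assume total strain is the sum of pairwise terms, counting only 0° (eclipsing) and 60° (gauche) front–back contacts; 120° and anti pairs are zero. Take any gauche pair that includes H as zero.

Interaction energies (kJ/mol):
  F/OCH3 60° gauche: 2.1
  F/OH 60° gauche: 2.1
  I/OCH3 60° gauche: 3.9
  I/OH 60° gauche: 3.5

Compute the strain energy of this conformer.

This conformer is staggered. OH at 0° is gauche with F at 300° (2.1); OCH3 at 240° is gauche with F at 300° (2.1); OCH3 at 240° is gauche with I at 180° (3.9). Total 8.1 kJ/mol.

8.1 kJ/mol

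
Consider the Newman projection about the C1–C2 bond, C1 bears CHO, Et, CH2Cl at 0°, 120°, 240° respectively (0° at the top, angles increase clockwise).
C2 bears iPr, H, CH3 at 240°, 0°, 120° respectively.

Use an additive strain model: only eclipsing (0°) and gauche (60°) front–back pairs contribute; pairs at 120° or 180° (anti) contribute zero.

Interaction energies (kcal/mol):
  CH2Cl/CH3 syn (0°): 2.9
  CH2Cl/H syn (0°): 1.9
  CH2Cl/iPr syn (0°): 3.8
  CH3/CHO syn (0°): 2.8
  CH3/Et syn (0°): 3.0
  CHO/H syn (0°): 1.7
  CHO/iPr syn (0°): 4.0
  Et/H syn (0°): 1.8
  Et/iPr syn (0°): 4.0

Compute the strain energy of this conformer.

This conformer (eclipsed): CHO(0°)/H(0°) eclipsed 1.7; Et(120°)/CH3(120°) eclipsed 3.0; CH2Cl(240°)/iPr(240°) eclipsed 3.8 → 8.5 kcal/mol.

8.5 kcal/mol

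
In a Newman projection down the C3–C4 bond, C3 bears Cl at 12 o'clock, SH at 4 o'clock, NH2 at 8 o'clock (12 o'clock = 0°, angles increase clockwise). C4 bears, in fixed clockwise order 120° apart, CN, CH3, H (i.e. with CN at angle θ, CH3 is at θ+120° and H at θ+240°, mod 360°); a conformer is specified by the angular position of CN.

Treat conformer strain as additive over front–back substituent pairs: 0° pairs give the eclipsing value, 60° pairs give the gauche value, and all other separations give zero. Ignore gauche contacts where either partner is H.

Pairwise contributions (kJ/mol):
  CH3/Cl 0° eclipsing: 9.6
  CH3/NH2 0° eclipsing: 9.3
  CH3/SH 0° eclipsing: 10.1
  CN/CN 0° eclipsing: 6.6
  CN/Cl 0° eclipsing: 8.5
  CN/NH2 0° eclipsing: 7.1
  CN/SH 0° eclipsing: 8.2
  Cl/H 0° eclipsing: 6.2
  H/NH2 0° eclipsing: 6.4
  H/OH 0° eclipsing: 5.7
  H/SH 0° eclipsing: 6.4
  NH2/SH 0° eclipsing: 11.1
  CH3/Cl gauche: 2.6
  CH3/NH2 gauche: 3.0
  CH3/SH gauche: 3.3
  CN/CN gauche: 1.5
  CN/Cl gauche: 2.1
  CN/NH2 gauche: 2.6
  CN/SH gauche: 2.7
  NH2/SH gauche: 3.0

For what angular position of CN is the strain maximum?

CN at 0° (eclipsed): Cl–CN eclipsed, SH–CH3 eclipsed, NH2–H eclipsed; 8.5 + 10.1 + 6.4 = 25.0 kJ/mol.
CN at 60° (staggered): Cl–CN gauche, SH–CN gauche, SH–CH3 gauche, NH2–CH3 gauche; 2.1 + 2.7 + 3.3 + 3.0 = 11.1 kJ/mol.
CN at 120° (eclipsed): Cl–H eclipsed, SH–CN eclipsed, NH2–CH3 eclipsed; 6.2 + 8.2 + 9.3 = 23.7 kJ/mol.
CN at 180° (staggered): Cl–CH3 gauche, SH–CN gauche, NH2–CN gauche, NH2–CH3 gauche; 2.6 + 2.7 + 2.6 + 3.0 = 10.9 kJ/mol.
CN at 240° (eclipsed): Cl–CH3 eclipsed, SH–H eclipsed, NH2–CN eclipsed; 9.6 + 6.4 + 7.1 = 23.1 kJ/mol.
CN at 300° (staggered): Cl–CN gauche, Cl–CH3 gauche, SH–CH3 gauche, NH2–CN gauche; 2.1 + 2.6 + 3.3 + 2.6 = 10.6 kJ/mol.
The maximum (25.0 kJ/mol) occurs with CN at 0°.

0°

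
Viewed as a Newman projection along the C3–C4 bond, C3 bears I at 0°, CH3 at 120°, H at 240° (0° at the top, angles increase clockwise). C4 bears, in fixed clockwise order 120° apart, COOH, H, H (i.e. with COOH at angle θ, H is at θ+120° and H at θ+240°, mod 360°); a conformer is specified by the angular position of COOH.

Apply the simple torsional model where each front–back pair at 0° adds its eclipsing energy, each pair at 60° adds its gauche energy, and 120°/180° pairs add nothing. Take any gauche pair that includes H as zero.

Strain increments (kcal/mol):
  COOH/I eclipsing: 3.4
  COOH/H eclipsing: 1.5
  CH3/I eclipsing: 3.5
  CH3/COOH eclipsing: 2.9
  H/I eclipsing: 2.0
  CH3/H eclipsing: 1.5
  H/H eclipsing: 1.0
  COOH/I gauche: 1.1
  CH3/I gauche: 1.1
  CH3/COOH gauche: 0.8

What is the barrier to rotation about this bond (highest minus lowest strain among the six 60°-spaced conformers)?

COOH at 0° (eclipsed): I–COOH eclipsed, CH3–H eclipsed, H–H eclipsed; 3.4 + 1.5 + 1.0 = 5.9 kcal/mol.
COOH at 60° (staggered): I–COOH gauche, CH3–COOH gauche; 1.1 + 0.8 = 1.9 kcal/mol.
COOH at 120° (eclipsed): I–H eclipsed, CH3–COOH eclipsed, H–H eclipsed; 2.0 + 2.9 + 1.0 = 5.9 kcal/mol.
COOH at 180° (staggered): CH3–COOH gauche; 0.8 = 0.8 kcal/mol.
COOH at 240° (eclipsed): I–H eclipsed, CH3–H eclipsed, H–COOH eclipsed; 2.0 + 1.5 + 1.5 = 5.0 kcal/mol.
COOH at 300° (staggered): I–COOH gauche; 1.1 = 1.1 kcal/mol.
Max at 0° (5.9 kcal/mol), min at 180° (0.8 kcal/mol); barrier = 5.1 kcal/mol.

5.1 kcal/mol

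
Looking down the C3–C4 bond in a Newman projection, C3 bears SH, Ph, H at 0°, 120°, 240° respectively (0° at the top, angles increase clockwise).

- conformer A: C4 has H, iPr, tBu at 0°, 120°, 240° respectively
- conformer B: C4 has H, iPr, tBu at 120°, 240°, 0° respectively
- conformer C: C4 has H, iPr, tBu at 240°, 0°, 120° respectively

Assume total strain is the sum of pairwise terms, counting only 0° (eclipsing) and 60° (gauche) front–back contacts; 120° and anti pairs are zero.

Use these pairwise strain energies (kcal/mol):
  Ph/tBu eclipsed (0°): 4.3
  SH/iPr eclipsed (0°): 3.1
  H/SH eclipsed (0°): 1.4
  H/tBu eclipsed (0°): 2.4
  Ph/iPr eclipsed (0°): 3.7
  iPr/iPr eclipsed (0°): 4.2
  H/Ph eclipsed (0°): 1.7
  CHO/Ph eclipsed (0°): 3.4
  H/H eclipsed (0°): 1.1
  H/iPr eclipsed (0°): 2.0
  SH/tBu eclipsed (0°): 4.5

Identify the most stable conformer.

A (eclipsed): SH(0°)/H(0°) eclipsed 1.4; Ph(120°)/iPr(120°) eclipsed 3.7; H(240°)/tBu(240°) eclipsed 2.4 → 7.5 kcal/mol.
B (eclipsed): SH(0°)/tBu(0°) eclipsed 4.5; Ph(120°)/H(120°) eclipsed 1.7; H(240°)/iPr(240°) eclipsed 2.0 → 8.2 kcal/mol.
C (eclipsed): SH(0°)/iPr(0°) eclipsed 3.1; Ph(120°)/tBu(120°) eclipsed 4.3; H(240°)/H(240°) eclipsed 1.1 → 8.5 kcal/mol.
A has the lowest total (7.5 kcal/mol).

A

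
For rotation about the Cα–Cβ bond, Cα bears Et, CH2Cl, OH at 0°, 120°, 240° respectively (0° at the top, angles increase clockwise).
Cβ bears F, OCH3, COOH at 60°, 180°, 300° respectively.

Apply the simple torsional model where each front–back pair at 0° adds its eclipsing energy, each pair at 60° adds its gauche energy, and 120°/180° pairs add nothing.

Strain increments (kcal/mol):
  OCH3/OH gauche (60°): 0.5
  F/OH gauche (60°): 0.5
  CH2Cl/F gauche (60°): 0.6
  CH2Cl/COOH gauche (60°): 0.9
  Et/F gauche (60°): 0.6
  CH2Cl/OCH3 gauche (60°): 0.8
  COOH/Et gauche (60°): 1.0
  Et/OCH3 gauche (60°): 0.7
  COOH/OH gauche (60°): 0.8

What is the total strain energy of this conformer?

4.3 kcal/mol

This conformer (staggered): Et–F gauche, Et–COOH gauche, CH2Cl–F gauche, CH2Cl–OCH3 gauche, OH–OCH3 gauche, OH–COOH gauche; 0.6 + 1.0 + 0.6 + 0.8 + 0.5 + 0.8 = 4.3 kcal/mol.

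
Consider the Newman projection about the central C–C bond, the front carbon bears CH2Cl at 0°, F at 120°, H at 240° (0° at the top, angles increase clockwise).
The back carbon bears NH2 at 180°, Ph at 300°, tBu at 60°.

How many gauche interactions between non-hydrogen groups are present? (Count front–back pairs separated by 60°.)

4

Non-H gauche pairs: CH2Cl(0°)/Ph(300°); CH2Cl(0°)/tBu(60°); F(120°)/NH2(180°); F(120°)/tBu(60°) — 4 interactions.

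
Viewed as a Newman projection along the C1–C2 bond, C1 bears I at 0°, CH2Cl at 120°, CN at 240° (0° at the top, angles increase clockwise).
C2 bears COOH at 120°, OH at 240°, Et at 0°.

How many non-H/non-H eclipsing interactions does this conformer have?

3

Non-H eclipsing pairs: I(0°)/Et(0°); CH2Cl(120°)/COOH(120°); CN(240°)/OH(240°) — 3 interactions.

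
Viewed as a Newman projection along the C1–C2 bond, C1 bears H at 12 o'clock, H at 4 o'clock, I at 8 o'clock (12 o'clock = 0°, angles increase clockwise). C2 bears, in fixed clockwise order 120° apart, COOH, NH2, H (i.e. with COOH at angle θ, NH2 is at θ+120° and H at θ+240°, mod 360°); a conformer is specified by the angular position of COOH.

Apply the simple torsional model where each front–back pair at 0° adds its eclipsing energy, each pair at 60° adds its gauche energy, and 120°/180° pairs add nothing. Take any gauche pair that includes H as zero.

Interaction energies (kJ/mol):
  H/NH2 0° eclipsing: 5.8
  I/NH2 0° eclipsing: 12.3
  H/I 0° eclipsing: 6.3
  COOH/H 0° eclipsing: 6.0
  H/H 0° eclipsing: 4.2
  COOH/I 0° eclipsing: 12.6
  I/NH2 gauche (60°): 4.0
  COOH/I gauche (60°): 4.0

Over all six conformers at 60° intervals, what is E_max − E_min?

18.6 kJ/mol

COOH at 0° is eclipsed. H at 0° is eclipsed with COOH at 0° (6.0); H at 120° is eclipsed with NH2 at 120° (5.8); I at 240° is eclipsed with H at 240° (6.3). Total 18.1 kJ/mol.
COOH at 60° is staggered. I at 240° is gauche with NH2 at 180° (4.0). Total 4.0 kJ/mol.
COOH at 120° is eclipsed. H at 0° is eclipsed with H at 0° (4.2); H at 120° is eclipsed with COOH at 120° (6.0); I at 240° is eclipsed with NH2 at 240° (12.3). Total 22.5 kJ/mol.
COOH at 180° is staggered. I at 240° is gauche with COOH at 180° (4.0); I at 240° is gauche with NH2 at 300° (4.0). Total 8.0 kJ/mol.
COOH at 240° is eclipsed. H at 0° is eclipsed with NH2 at 0° (5.8); H at 120° is eclipsed with H at 120° (4.2); I at 240° is eclipsed with COOH at 240° (12.6). Total 22.6 kJ/mol.
COOH at 300° is staggered. I at 240° is gauche with COOH at 300° (4.0). Total 4.0 kJ/mol.
Max at 240° (22.6 kJ/mol), min at 60° (4.0 kJ/mol); barrier = 18.6 kJ/mol.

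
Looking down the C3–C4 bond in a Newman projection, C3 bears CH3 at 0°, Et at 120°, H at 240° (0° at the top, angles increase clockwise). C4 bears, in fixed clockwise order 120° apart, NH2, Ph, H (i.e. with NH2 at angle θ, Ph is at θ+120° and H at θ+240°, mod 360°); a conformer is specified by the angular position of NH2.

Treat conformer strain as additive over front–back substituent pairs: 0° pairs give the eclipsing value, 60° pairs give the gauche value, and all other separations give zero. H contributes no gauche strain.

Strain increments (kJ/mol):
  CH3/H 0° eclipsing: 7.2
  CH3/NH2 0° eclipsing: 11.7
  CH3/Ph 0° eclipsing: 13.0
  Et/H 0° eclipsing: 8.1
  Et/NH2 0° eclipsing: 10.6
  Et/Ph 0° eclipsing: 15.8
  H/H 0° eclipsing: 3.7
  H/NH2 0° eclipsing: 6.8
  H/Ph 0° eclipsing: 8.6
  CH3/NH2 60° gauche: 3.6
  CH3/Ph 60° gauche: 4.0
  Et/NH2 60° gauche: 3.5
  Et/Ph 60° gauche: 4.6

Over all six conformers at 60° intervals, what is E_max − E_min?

NH2 at 0° is eclipsed. CH3 at 0° is eclipsed with NH2 at 0° (11.7); Et at 120° is eclipsed with Ph at 120° (15.8); H at 240° is eclipsed with H at 240° (3.7). Total 31.2 kJ/mol.
NH2 at 60° is staggered. CH3 at 0° is gauche with NH2 at 60° (3.6); Et at 120° is gauche with NH2 at 60° (3.5); Et at 120° is gauche with Ph at 180° (4.6). Total 11.7 kJ/mol.
NH2 at 120° is eclipsed. CH3 at 0° is eclipsed with H at 0° (7.2); Et at 120° is eclipsed with NH2 at 120° (10.6); H at 240° is eclipsed with Ph at 240° (8.6). Total 26.4 kJ/mol.
NH2 at 180° is staggered. CH3 at 0° is gauche with Ph at 300° (4.0); Et at 120° is gauche with NH2 at 180° (3.5). Total 7.5 kJ/mol.
NH2 at 240° is eclipsed. CH3 at 0° is eclipsed with Ph at 0° (13.0); Et at 120° is eclipsed with H at 120° (8.1); H at 240° is eclipsed with NH2 at 240° (6.8). Total 27.9 kJ/mol.
NH2 at 300° is staggered. CH3 at 0° is gauche with NH2 at 300° (3.6); CH3 at 0° is gauche with Ph at 60° (4.0); Et at 120° is gauche with Ph at 60° (4.6). Total 12.2 kJ/mol.
Max at 0° (31.2 kJ/mol), min at 180° (7.5 kJ/mol); barrier = 23.7 kJ/mol.

23.7 kJ/mol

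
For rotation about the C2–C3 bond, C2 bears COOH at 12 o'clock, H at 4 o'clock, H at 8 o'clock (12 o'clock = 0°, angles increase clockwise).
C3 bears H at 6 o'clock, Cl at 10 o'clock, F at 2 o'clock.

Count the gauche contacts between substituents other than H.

Non-H gauche pairs: COOH(0°)/Cl(300°); COOH(0°)/F(60°) — 2 interactions.

2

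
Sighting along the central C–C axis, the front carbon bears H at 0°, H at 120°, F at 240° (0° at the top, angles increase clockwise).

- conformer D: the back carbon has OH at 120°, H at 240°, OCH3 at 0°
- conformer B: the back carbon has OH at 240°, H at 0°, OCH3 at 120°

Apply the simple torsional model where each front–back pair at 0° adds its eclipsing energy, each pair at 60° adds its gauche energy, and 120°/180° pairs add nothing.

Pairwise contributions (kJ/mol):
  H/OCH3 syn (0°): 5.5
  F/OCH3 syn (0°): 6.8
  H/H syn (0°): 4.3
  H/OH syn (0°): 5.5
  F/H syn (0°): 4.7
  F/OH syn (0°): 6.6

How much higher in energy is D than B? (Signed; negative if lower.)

D (eclipsed): H(0°)/OCH3(0°) eclipsed 5.5; H(120°)/OH(120°) eclipsed 5.5; F(240°)/H(240°) eclipsed 4.7 → 15.7 kJ/mol.
B (eclipsed): H(0°)/H(0°) eclipsed 4.3; H(120°)/OCH3(120°) eclipsed 5.5; F(240°)/OH(240°) eclipsed 6.6 → 16.4 kJ/mol.
E(D) − E(B) = 15.7 − 16.4 = -0.7 kJ/mol.

-0.7 kJ/mol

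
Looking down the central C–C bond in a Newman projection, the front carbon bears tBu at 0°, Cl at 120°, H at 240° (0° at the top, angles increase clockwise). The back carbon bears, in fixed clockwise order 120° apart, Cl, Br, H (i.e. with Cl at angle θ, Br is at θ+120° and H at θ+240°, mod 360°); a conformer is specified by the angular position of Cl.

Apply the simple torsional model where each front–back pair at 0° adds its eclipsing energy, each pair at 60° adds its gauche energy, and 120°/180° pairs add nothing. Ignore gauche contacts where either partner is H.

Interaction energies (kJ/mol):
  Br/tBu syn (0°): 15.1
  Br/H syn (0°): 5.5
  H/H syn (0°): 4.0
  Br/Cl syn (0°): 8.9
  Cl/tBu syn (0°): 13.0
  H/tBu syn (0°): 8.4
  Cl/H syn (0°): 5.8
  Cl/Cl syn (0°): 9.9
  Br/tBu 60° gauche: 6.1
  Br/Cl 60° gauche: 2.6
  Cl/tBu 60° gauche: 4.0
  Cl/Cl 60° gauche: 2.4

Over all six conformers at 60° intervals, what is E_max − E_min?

Cl at 0° (eclipsed): tBu–Cl eclipsed, Cl–Br eclipsed, H–H eclipsed; 13.0 + 8.9 + 4.0 = 25.9 kJ/mol.
Cl at 60° (staggered): tBu–Cl gauche, Cl–Cl gauche, Cl–Br gauche; 4.0 + 2.4 + 2.6 = 9.0 kJ/mol.
Cl at 120° (eclipsed): tBu–H eclipsed, Cl–Cl eclipsed, H–Br eclipsed; 8.4 + 9.9 + 5.5 = 23.8 kJ/mol.
Cl at 180° (staggered): tBu–Br gauche, Cl–Cl gauche; 6.1 + 2.4 = 8.5 kJ/mol.
Cl at 240° (eclipsed): tBu–Br eclipsed, Cl–H eclipsed, H–Cl eclipsed; 15.1 + 5.8 + 5.8 = 26.7 kJ/mol.
Cl at 300° (staggered): tBu–Cl gauche, tBu–Br gauche, Cl–Br gauche; 4.0 + 6.1 + 2.6 = 12.7 kJ/mol.
Max at 240° (26.7 kJ/mol), min at 180° (8.5 kJ/mol); barrier = 18.2 kJ/mol.

18.2 kJ/mol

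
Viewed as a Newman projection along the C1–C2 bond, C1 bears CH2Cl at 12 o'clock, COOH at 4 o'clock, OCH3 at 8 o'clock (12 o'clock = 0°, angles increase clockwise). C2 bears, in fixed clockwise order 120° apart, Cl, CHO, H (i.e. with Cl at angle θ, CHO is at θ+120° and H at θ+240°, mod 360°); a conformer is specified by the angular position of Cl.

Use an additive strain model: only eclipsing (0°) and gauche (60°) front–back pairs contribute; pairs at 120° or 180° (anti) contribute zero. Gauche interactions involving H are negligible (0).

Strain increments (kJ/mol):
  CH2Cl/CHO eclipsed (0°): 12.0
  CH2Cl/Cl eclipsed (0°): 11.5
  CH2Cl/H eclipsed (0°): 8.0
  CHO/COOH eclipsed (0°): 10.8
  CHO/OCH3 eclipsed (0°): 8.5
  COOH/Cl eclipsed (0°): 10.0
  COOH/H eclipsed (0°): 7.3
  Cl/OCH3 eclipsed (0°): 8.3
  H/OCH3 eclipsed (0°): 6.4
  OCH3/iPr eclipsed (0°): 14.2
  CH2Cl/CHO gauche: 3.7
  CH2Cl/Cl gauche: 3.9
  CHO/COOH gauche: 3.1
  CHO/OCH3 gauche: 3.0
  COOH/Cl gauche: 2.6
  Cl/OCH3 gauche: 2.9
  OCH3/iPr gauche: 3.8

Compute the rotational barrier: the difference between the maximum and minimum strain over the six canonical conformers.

Cl at 0° (eclipsed): CH2Cl–Cl eclipsed, COOH–CHO eclipsed, OCH3–H eclipsed; 11.5 + 10.8 + 6.4 = 28.7 kJ/mol.
Cl at 60° (staggered): CH2Cl–Cl gauche, COOH–Cl gauche, COOH–CHO gauche, OCH3–CHO gauche; 3.9 + 2.6 + 3.1 + 3.0 = 12.6 kJ/mol.
Cl at 120° (eclipsed): CH2Cl–H eclipsed, COOH–Cl eclipsed, OCH3–CHO eclipsed; 8.0 + 10.0 + 8.5 = 26.5 kJ/mol.
Cl at 180° (staggered): CH2Cl–CHO gauche, COOH–Cl gauche, OCH3–Cl gauche, OCH3–CHO gauche; 3.7 + 2.6 + 2.9 + 3.0 = 12.2 kJ/mol.
Cl at 240° (eclipsed): CH2Cl–CHO eclipsed, COOH–H eclipsed, OCH3–Cl eclipsed; 12.0 + 7.3 + 8.3 = 27.6 kJ/mol.
Cl at 300° (staggered): CH2Cl–Cl gauche, CH2Cl–CHO gauche, COOH–CHO gauche, OCH3–Cl gauche; 3.9 + 3.7 + 3.1 + 2.9 = 13.6 kJ/mol.
Max at 0° (28.7 kJ/mol), min at 180° (12.2 kJ/mol); barrier = 16.5 kJ/mol.

16.5 kJ/mol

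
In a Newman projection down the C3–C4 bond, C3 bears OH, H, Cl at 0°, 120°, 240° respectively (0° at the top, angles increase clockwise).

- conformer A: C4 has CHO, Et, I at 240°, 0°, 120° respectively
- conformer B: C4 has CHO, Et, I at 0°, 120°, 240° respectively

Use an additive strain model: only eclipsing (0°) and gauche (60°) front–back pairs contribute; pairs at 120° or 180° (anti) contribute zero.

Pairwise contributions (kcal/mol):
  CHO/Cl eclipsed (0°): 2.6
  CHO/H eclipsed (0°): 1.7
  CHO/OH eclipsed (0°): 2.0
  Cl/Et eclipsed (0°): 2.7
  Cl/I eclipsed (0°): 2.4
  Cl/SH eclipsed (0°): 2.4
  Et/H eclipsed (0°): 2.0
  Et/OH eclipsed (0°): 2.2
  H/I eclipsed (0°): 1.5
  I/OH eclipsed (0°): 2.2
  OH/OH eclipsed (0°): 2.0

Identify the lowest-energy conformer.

A

A (eclipsed): OH–Et eclipsed, H–I eclipsed, Cl–CHO eclipsed; 2.2 + 1.5 + 2.6 = 6.3 kcal/mol.
B (eclipsed): OH–CHO eclipsed, H–Et eclipsed, Cl–I eclipsed; 2.0 + 2.0 + 2.4 = 6.4 kcal/mol.
A has the lowest total (6.3 kcal/mol).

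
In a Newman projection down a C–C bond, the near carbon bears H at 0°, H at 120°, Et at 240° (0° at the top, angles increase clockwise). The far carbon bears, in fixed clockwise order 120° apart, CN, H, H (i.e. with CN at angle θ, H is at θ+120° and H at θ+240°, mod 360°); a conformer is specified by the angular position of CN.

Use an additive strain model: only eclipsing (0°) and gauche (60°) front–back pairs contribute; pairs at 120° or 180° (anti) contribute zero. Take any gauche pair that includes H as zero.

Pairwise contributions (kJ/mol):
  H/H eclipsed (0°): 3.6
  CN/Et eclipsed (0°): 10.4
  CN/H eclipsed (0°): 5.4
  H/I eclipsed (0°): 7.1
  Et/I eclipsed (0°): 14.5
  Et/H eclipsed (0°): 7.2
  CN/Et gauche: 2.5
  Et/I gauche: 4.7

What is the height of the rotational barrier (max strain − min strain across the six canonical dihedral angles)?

17.6 kJ/mol

CN at 0° (eclipsed): H(0°)/CN(0°) eclipsed 5.4; H(120°)/H(120°) eclipsed 3.6; Et(240°)/H(240°) eclipsed 7.2 → 16.2 kJ/mol.
CN at 60° (staggered): no non-H gauche contacts → 0.0 kJ/mol.
CN at 120° (eclipsed): H(0°)/H(0°) eclipsed 3.6; H(120°)/CN(120°) eclipsed 5.4; Et(240°)/H(240°) eclipsed 7.2 → 16.2 kJ/mol.
CN at 180° (staggered): Et(240°)/CN(180°) gauche 2.5 → 2.5 kJ/mol.
CN at 240° (eclipsed): H(0°)/H(0°) eclipsed 3.6; H(120°)/H(120°) eclipsed 3.6; Et(240°)/CN(240°) eclipsed 10.4 → 17.6 kJ/mol.
CN at 300° (staggered): Et(240°)/CN(300°) gauche 2.5 → 2.5 kJ/mol.
Max at 240° (17.6 kJ/mol), min at 60° (0.0 kJ/mol); barrier = 17.6 kJ/mol.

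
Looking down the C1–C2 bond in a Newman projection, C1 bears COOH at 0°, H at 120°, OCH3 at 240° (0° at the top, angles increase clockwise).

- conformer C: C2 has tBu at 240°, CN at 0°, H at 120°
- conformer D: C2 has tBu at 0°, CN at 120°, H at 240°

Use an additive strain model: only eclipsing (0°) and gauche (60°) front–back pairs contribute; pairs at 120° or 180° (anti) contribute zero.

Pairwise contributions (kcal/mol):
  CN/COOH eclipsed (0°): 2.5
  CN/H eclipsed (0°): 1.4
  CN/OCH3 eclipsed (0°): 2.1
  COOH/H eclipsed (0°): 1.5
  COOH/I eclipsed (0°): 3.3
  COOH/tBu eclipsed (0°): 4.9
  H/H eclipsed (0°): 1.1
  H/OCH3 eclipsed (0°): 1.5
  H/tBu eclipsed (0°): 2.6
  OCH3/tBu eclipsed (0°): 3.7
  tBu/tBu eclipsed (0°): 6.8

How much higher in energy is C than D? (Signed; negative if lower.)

C (eclipsed): COOH–CN eclipsed, H–H eclipsed, OCH3–tBu eclipsed; 2.5 + 1.1 + 3.7 = 7.3 kcal/mol.
D (eclipsed): COOH–tBu eclipsed, H–CN eclipsed, OCH3–H eclipsed; 4.9 + 1.4 + 1.5 = 7.8 kcal/mol.
E(C) − E(D) = 7.3 − 7.8 = -0.5 kcal/mol.

-0.5 kcal/mol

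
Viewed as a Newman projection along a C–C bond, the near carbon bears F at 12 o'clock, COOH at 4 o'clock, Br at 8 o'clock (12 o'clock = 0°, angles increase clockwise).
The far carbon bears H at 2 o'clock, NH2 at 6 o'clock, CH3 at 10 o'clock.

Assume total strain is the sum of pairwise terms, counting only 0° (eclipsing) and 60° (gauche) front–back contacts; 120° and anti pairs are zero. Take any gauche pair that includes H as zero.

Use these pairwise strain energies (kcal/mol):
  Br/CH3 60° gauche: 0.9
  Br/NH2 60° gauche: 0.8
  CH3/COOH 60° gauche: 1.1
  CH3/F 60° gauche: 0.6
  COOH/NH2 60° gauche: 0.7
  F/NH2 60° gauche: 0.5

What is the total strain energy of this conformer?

This conformer (staggered): F–CH3 gauche, COOH–NH2 gauche, Br–NH2 gauche, Br–CH3 gauche; 0.6 + 0.7 + 0.8 + 0.9 = 3.0 kcal/mol.

3.0 kcal/mol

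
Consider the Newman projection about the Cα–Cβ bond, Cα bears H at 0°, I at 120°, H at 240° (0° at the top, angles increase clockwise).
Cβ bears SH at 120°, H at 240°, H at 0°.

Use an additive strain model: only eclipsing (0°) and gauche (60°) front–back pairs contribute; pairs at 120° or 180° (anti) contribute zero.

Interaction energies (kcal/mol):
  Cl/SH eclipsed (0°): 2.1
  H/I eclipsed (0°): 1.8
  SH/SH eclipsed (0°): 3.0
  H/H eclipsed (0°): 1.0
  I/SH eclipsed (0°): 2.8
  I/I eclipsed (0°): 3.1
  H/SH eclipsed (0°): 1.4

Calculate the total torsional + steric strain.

This conformer (eclipsed): H(0°)/H(0°) eclipsed 1.0; I(120°)/SH(120°) eclipsed 2.8; H(240°)/H(240°) eclipsed 1.0 → 4.8 kcal/mol.

4.8 kcal/mol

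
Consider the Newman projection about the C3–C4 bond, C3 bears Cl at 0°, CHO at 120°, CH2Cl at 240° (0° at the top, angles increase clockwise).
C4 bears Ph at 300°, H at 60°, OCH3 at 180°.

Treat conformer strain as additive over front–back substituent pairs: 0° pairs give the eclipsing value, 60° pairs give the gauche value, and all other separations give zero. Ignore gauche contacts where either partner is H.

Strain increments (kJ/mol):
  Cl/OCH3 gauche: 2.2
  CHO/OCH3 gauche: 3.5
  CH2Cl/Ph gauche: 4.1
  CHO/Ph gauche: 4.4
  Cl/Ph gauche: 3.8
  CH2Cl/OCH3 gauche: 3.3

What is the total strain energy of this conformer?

This conformer (staggered): Cl–Ph gauche, CHO–OCH3 gauche, CH2Cl–Ph gauche, CH2Cl–OCH3 gauche; 3.8 + 3.5 + 4.1 + 3.3 = 14.7 kJ/mol.

14.7 kJ/mol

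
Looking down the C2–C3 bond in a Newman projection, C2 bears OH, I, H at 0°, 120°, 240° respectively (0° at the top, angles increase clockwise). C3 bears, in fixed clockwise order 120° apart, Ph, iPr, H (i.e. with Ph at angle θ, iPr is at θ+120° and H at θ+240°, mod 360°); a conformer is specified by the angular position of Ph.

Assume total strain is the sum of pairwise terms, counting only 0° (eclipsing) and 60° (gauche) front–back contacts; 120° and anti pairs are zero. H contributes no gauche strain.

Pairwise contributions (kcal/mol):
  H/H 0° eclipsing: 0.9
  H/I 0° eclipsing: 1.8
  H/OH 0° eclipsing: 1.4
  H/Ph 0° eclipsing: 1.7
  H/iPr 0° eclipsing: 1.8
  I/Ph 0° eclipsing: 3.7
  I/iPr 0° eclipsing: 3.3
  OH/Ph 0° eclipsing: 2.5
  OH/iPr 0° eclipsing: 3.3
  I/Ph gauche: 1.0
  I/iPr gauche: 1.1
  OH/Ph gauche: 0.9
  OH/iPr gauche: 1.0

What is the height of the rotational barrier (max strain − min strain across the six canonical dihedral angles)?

4.9 kcal/mol

Ph at 0° (eclipsed): OH(0°)/Ph(0°) eclipsed 2.5; I(120°)/iPr(120°) eclipsed 3.3; H(240°)/H(240°) eclipsed 0.9 → 6.7 kcal/mol.
Ph at 60° (staggered): OH(0°)/Ph(60°) gauche 0.9; I(120°)/Ph(60°) gauche 1.0; I(120°)/iPr(180°) gauche 1.1 → 3.0 kcal/mol.
Ph at 120° (eclipsed): OH(0°)/H(0°) eclipsed 1.4; I(120°)/Ph(120°) eclipsed 3.7; H(240°)/iPr(240°) eclipsed 1.8 → 6.9 kcal/mol.
Ph at 180° (staggered): OH(0°)/iPr(300°) gauche 1.0; I(120°)/Ph(180°) gauche 1.0 → 2.0 kcal/mol.
Ph at 240° (eclipsed): OH(0°)/iPr(0°) eclipsed 3.3; I(120°)/H(120°) eclipsed 1.8; H(240°)/Ph(240°) eclipsed 1.7 → 6.8 kcal/mol.
Ph at 300° (staggered): OH(0°)/Ph(300°) gauche 0.9; OH(0°)/iPr(60°) gauche 1.0; I(120°)/iPr(60°) gauche 1.1 → 3.0 kcal/mol.
Max at 120° (6.9 kcal/mol), min at 180° (2.0 kcal/mol); barrier = 4.9 kcal/mol.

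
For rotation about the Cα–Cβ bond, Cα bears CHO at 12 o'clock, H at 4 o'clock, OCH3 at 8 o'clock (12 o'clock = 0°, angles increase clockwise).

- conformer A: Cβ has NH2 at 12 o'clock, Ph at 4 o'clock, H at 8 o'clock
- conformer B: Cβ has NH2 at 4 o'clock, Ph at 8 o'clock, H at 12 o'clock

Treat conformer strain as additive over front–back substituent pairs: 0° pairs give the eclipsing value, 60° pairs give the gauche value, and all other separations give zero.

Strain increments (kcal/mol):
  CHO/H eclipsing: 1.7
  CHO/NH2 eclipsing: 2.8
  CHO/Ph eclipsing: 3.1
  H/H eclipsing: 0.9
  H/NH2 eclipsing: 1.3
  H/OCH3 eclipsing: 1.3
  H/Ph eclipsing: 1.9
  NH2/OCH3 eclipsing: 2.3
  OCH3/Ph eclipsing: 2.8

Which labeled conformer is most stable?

A (eclipsed): CHO–NH2 eclipsed, H–Ph eclipsed, OCH3–H eclipsed; 2.8 + 1.9 + 1.3 = 6.0 kcal/mol.
B (eclipsed): CHO–H eclipsed, H–NH2 eclipsed, OCH3–Ph eclipsed; 1.7 + 1.3 + 2.8 = 5.8 kcal/mol.
B has the lowest total (5.8 kcal/mol).

B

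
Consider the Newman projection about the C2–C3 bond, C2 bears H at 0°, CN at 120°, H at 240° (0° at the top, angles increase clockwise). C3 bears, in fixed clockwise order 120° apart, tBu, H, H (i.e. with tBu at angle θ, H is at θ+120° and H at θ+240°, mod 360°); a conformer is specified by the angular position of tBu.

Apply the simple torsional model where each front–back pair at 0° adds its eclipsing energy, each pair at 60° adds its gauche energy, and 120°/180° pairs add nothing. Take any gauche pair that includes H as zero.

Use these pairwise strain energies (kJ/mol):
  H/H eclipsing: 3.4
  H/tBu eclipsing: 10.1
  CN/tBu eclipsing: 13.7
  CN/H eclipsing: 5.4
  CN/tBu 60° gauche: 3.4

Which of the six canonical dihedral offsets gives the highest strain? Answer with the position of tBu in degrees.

120°

tBu at 0° is eclipsed. H at 0° is eclipsed with tBu at 0° (10.1); CN at 120° is eclipsed with H at 120° (5.4); H at 240° is eclipsed with H at 240° (3.4). Total 18.9 kJ/mol.
tBu at 60° is staggered. CN at 120° is gauche with tBu at 60° (3.4). Total 3.4 kJ/mol.
tBu at 120° is eclipsed. H at 0° is eclipsed with H at 0° (3.4); CN at 120° is eclipsed with tBu at 120° (13.7); H at 240° is eclipsed with H at 240° (3.4). Total 20.5 kJ/mol.
tBu at 180° is staggered. CN at 120° is gauche with tBu at 180° (3.4). Total 3.4 kJ/mol.
tBu at 240° is eclipsed. H at 0° is eclipsed with H at 0° (3.4); CN at 120° is eclipsed with H at 120° (5.4); H at 240° is eclipsed with tBu at 240° (10.1). Total 18.9 kJ/mol.
tBu at 300° (staggered): no non-H gauche contacts → 0.0 kJ/mol.
The maximum (20.5 kJ/mol) occurs with tBu at 120°.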